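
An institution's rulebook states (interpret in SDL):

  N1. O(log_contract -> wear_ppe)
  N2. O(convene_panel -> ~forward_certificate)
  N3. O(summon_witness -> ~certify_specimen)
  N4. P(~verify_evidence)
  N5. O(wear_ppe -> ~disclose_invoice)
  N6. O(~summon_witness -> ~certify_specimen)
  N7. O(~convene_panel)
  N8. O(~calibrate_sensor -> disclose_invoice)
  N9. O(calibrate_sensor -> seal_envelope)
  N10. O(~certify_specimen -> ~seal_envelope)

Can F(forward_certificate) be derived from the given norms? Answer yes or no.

No

Premise 2 is O(convene_panel -> ~forward_certificate), but O(convene_panel) is not derivable from the premises, so it does not yield O(~forward_certificate).
No other premise forces O(~forward_certificate). An ideal world satisfying every premise can still have forward_certificate true, so F(forward_certificate) is not derivable.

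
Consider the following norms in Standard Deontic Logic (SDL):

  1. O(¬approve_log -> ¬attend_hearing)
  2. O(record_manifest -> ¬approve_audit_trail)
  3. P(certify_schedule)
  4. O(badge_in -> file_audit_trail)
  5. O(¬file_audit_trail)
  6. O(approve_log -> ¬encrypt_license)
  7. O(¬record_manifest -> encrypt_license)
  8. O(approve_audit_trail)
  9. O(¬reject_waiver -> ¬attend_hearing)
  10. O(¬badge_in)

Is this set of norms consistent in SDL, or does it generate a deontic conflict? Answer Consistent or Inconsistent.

Consistent

Premise 4 is O(badge_in -> file_audit_trail), but O(badge_in) is not derivable from the premises, so it does not yield O(file_audit_trail).
So O(file_audit_trail) is not derivable, and the apparent clash with O(¬file_audit_trail) does not arise.
A world satisfying every obligation exists (e.g. approve_audit_trail=true, approve_log=false, attend_hearing=false, badge_in=false, certify_schedule=false, encrypt_license=true, file_audit_trail=false, record_manifest=false, reject_waiver=false); no atom is both obligatory and forbidden, so the set is consistent.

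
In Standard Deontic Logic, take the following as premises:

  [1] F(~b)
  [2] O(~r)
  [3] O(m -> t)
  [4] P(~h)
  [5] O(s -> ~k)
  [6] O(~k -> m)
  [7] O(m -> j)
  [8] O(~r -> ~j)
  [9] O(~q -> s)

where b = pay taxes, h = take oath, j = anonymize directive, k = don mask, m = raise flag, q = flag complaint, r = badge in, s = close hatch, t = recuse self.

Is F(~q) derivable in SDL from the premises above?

Yes

Premise 2 states O(~r) outright.
From O(~r) and premise 8, O(~r -> ~j), we obtain O(~j).
The contrapositive of premise 7 (O(m -> j)) is O(~j -> ~m), and O(~j) is already established, so O(~m).
Premise 6, O(~k -> m), contraposes to O(~m -> k); with O(~m) we get O(k).
Premise 5, O(s -> ~k), contraposes to O(k -> ~s); with O(k) we get O(~s).
The contrapositive of premise 9 (O(~q -> s)) is O(~s -> q), and O(~s) is already established, so O(q).
Premises 1, 3, 4 do not contribute to this derivation.
So O(q) holds, i.e. F(~q). The claim follows.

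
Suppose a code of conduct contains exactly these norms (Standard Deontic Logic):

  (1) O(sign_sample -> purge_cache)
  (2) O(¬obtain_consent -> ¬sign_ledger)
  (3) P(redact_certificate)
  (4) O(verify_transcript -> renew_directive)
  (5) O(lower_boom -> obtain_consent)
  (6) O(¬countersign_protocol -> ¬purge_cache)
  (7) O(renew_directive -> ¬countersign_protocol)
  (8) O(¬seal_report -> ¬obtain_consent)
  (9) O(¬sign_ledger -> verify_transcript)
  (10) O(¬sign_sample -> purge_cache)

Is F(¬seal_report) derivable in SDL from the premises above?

Premises 10 and 1 are O(¬sign_sample -> purge_cache) and O(sign_sample -> purge_cache); every ideal world satisfies ¬sign_sample or sign_sample, so in either case purge_cache holds — hence O(purge_cache).
Premise 6 is O(¬countersign_protocol -> ¬purge_cache); contrapositively O(purge_cache -> countersign_protocol). Since O(purge_cache) holds, K gives O(countersign_protocol).
The contrapositive of premise 7 (O(renew_directive -> ¬countersign_protocol)) is O(countersign_protocol -> ¬renew_directive), and O(countersign_protocol) is already established, so O(¬renew_directive).
Premise 4 is O(verify_transcript -> renew_directive); contrapositively O(¬renew_directive -> ¬verify_transcript). Since O(¬renew_directive) holds, K gives O(¬verify_transcript).
Premise 9 is O(¬sign_ledger -> verify_transcript); contrapositively O(¬verify_transcript -> sign_ledger). Since O(¬verify_transcript) holds, K gives O(sign_ledger).
Premise 2 is O(¬obtain_consent -> ¬sign_ledger); contrapositively O(sign_ledger -> obtain_consent). Since O(sign_ledger) holds, K gives O(obtain_consent).
Premise 8 is O(¬seal_report -> ¬obtain_consent); contrapositively O(obtain_consent -> seal_report). Since O(obtain_consent) holds, K gives O(seal_report).
Premises 3, 5 do not contribute to this derivation.
So O(seal_report) holds, i.e. F(¬seal_report). The claim follows.

Yes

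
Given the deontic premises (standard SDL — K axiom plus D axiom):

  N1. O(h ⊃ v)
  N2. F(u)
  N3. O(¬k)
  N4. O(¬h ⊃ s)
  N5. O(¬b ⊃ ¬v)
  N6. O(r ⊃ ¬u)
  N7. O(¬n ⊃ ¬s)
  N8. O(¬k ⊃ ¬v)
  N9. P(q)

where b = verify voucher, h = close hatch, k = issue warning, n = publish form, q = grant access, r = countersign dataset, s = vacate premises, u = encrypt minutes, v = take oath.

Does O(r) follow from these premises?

No

Premise 6 is O(r ⊃ ¬u); even if O(¬u) held, inferring O(r) would be affirming the consequent — invalid.
No other premise forces O(r). An ideal world satisfying every premise can still have r false, so O(r) is not derivable.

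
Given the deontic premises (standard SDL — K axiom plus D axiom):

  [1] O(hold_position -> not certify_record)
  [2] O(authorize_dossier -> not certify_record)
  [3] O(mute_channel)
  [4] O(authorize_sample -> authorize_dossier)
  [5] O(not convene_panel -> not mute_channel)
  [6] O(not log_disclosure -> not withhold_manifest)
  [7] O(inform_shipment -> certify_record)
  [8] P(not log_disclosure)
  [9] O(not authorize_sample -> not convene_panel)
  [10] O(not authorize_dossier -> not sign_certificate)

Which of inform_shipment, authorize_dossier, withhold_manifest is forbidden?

Premise 3 states O(mute_channel) outright.
The contrapositive of premise 5 (O(not convene_panel -> not mute_channel)) is O(mute_channel -> convene_panel), and O(mute_channel) is already established, so O(convene_panel).
Premise 9 is O(not authorize_sample -> not convene_panel); contrapositively O(convene_panel -> authorize_sample). Since O(convene_panel) holds, K gives O(authorize_sample).
Premise 4 is O(authorize_sample -> authorize_dossier); since O(authorize_sample), deontic closure gives O(authorize_dossier).
With premise 2, O(authorize_dossier -> not certify_record), the K-axiom yields O(not certify_record).
The contrapositive of premise 7 (O(inform_shipment -> certify_record)) is O(not certify_record -> not inform_shipment), and O(not certify_record) is already established, so O(not inform_shipment).
So O(not inform_shipment) holds, i.e. inform_shipment is forbidden. None of the other listed options is forbidden under the premises.

inform_shipment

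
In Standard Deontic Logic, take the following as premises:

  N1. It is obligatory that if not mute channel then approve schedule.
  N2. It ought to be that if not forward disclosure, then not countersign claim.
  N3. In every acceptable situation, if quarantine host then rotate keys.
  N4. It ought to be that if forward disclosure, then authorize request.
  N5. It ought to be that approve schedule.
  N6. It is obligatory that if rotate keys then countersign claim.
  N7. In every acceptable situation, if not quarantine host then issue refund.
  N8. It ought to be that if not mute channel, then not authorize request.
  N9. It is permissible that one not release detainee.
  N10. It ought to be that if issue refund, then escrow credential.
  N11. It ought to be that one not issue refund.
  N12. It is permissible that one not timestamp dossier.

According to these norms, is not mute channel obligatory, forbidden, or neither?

Forbidden

From premise 11 we have O(¬issue_refund).
The contrapositive of premise 7 (O(¬quarantine_host → issue_refund)) is O(¬issue_refund → quarantine_host), and O(¬issue_refund) is already established, so O(quarantine_host).
Applying K to premise 3 (O(quarantine_host → rotate_keys)) and O(quarantine_host) yields O(rotate_keys).
Premise 6 is O(rotate_keys → countersign_claim); since O(rotate_keys), deontic closure gives O(countersign_claim).
Premise 2, O(¬forward_disclosure → ¬countersign_claim), contraposes to O(countersign_claim → forward_disclosure); with O(countersign_claim) we get O(forward_disclosure).
Applying K to premise 4 (O(forward_disclosure → authorize_request)) and O(forward_disclosure) yields O(authorize_request).
The contrapositive of premise 8 (O(¬mute_channel → ¬authorize_request)) is O(authorize_request → mute_channel), and O(authorize_request) is already established, so O(mute_channel).
Premises 1, 5, 9, 10, 12 do not contribute to this derivation.
Thus O(mute_channel), which is F(¬mute_channel): ¬mute_channel is forbidden.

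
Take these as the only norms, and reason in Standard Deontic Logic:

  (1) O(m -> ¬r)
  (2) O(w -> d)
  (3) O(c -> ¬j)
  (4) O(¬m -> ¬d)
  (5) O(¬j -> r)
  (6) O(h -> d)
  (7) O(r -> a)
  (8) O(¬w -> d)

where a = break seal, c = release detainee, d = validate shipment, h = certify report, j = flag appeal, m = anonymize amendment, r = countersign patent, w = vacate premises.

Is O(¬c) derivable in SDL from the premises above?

Premises 2 and 8 cover both cases: O(w -> d) and O(¬w -> d). Since w ∨ ¬w is a tautology, O(d) follows.
Premise 4 is O(¬m -> ¬d); contrapositively O(d -> m). Since O(d) holds, K gives O(m).
From O(m) and premise 1, O(m -> ¬r), we obtain O(¬r).
Premise 5 is O(¬j -> r); contrapositively O(¬r -> j). Since O(¬r) holds, K gives O(j).
The contrapositive of premise 3 (O(c -> ¬j)) is O(j -> ¬c), and O(j) is already established, so O(¬c).
Premises 6, 7 do not contribute to this derivation.
So O(¬c) follows.

Yes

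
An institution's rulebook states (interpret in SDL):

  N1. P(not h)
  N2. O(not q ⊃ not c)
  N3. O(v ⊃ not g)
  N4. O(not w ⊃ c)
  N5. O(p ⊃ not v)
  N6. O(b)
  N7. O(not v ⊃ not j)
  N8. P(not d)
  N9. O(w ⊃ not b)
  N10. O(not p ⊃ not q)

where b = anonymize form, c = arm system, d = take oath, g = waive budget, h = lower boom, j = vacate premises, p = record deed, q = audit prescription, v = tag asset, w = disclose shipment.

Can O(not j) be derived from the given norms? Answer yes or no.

Yes

Premise 6 gives O(b).
Premise 9, O(w ⊃ not b), contraposes to O(b ⊃ not w); with O(b) we get O(not w).
Applying K to premise 4 (O(not w ⊃ c)) and O(not w) yields O(c).
The contrapositive of premise 2 (O(not q ⊃ not c)) is O(c ⊃ q), and O(c) is already established, so O(q).
Premise 10, O(not p ⊃ not q), contraposes to O(q ⊃ p); with O(q) we get O(p).
With premise 5, O(p ⊃ not v), the K-axiom yields O(not v).
Premise 7 is O(not v ⊃ not j); since O(not v), deontic closure gives O(not j).
Premises 1, 3, 8 do not contribute to this derivation.
So O(not j) follows.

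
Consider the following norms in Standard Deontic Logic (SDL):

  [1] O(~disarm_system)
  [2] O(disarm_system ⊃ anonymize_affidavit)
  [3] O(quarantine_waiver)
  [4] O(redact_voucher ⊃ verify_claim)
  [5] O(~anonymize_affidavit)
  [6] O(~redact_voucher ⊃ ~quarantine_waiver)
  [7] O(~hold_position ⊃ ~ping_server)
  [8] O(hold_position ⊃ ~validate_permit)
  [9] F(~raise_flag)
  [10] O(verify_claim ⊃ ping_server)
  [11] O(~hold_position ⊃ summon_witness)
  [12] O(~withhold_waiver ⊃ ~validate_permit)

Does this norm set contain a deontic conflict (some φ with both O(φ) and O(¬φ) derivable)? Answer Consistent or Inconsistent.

Consistent

Premise 2 is O(disarm_system ⊃ anonymize_affidavit), but O(disarm_system) is not derivable from the premises, so it does not yield O(anonymize_affidavit).
So O(anonymize_affidavit) is not derivable, and the apparent clash with O(~anonymize_affidavit) does not arise.
A world satisfying every obligation exists (e.g. anonymize_affidavit=false, disarm_system=false, hold_position=true, ping_server=true, quarantine_waiver=true, raise_flag=true, redact_voucher=true, summon_witness=false, validate_permit=false, verify_claim=true, withhold_waiver=false); no atom is both obligatory and forbidden, so the set is consistent.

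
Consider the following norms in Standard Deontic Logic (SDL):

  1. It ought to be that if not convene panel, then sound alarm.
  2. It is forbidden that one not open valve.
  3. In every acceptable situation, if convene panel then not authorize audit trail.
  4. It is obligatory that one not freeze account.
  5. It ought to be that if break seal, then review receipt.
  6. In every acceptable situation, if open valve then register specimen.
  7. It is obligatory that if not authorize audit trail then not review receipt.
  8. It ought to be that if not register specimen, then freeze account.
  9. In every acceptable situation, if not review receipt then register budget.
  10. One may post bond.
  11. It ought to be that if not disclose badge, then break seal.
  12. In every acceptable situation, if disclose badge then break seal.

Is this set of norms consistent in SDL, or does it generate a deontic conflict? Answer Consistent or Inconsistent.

Premise 8 is O(¬register_specimen → freeze_account), but O(¬register_specimen) is not derivable from the premises, so it does not yield O(freeze_account).
So O(freeze_account) is not derivable, and the apparent clash with O(¬freeze_account) does not arise.
A world satisfying every obligation exists (e.g. authorize_audit_trail=true, break_seal=true, convene_panel=false, disclose_badge=false, freeze_account=false, open_valve=true, post_bond=false, register_budget=false, register_specimen=true, review_receipt=true, sound_alarm=true); no atom is both obligatory and forbidden, so the set is consistent.

Consistent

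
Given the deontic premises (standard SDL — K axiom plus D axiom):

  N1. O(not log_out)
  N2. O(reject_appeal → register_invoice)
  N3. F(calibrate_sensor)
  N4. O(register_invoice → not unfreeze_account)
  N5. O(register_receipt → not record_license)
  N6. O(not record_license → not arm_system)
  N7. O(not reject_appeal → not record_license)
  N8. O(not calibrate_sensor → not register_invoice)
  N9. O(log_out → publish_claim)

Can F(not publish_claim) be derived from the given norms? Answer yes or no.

Premise 9 is O(log_out → publish_claim), but O(log_out) is not derivable from the premises, so it does not yield O(publish_claim).
No other premise forces O(publish_claim). An ideal world satisfying every premise can still have not publish_claim true, so F(not publish_claim) is not derivable.

No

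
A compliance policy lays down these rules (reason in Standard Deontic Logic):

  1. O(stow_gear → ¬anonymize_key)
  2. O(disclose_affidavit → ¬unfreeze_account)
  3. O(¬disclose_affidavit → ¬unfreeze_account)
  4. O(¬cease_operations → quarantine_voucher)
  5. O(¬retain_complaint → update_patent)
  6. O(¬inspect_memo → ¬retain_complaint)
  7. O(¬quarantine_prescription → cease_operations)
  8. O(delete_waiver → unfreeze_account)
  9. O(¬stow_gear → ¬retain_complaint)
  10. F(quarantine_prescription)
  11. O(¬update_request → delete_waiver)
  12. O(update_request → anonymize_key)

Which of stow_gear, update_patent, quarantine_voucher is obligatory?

update_patent

By case analysis on disclose_affidavit: premise 2 gives O(disclose_affidavit → ¬unfreeze_account) and premise 3 gives O(¬disclose_affidavit → ¬unfreeze_account), so O(¬unfreeze_account) either way.
Premise 8, O(delete_waiver → unfreeze_account), contraposes to O(¬unfreeze_account → ¬delete_waiver); with O(¬unfreeze_account) we get O(¬delete_waiver).
Premise 11 is O(¬update_request → delete_waiver); contrapositively O(¬delete_waiver → update_request). Since O(¬delete_waiver) holds, K gives O(update_request).
From O(update_request) and premise 12, O(update_request → anonymize_key), we obtain O(anonymize_key).
Premise 1 is O(stow_gear → ¬anonymize_key); contrapositively O(anonymize_key → ¬stow_gear). Since O(anonymize_key) holds, K gives O(¬stow_gear).
With premise 9, O(¬stow_gear → ¬retain_complaint), the K-axiom yields O(¬retain_complaint).
Applying K to premise 5 (O(¬retain_complaint → update_patent)) and O(¬retain_complaint) yields O(update_patent).
So O(update_patent) holds — update_patent is obligatory. None of the other listed options is made obligatory by any chain of premises.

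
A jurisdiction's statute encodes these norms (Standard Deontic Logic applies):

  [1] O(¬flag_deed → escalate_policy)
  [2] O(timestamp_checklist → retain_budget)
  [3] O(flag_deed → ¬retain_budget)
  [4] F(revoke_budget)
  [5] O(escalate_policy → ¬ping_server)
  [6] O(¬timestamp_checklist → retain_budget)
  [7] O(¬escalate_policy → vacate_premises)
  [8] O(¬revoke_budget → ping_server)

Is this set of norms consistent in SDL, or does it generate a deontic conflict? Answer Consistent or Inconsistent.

Inconsistent

Premises 6 and 2 cover both cases: O(¬timestamp_checklist → retain_budget) and O(timestamp_checklist → retain_budget). Since ¬timestamp_checklist ∨ timestamp_checklist is a tautology, O(retain_budget) follows.
The contrapositive of premise 3 (O(flag_deed → ¬retain_budget)) is O(retain_budget → ¬flag_deed), and O(retain_budget) is already established, so O(¬flag_deed).
From O(¬flag_deed) and premise 1, O(¬flag_deed → escalate_policy), we obtain O(escalate_policy).
Premise 5 is O(escalate_policy → ¬ping_server); since O(escalate_policy), deontic closure gives O(¬ping_server).
Premise 8, O(¬revoke_budget → ping_server), contraposes to O(¬ping_server → revoke_budget); with O(¬ping_server) we get O(revoke_budget).
However, F(revoke_budget) at premise 4 amounts to O(¬revoke_budget).
We now have both O(revoke_budget) and O(¬revoke_budget) — revoke_budget is simultaneously obligatory and forbidden, violating the D-axiom.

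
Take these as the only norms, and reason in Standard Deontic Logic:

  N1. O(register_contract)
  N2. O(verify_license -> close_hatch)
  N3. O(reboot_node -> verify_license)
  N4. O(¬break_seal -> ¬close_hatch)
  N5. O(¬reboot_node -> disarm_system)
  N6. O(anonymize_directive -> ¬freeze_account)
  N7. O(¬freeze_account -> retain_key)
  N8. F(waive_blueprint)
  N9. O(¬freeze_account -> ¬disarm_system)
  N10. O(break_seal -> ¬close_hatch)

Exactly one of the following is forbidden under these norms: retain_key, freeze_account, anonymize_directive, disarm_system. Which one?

Premises 4 and 10 cover both cases: O(¬break_seal -> ¬close_hatch) and O(break_seal -> ¬close_hatch). Since ¬break_seal ∨ break_seal is a tautology, O(¬close_hatch) follows.
Premise 2 is O(verify_license -> close_hatch); contrapositively O(¬close_hatch -> ¬verify_license). Since O(¬close_hatch) holds, K gives O(¬verify_license).
Premise 3, O(reboot_node -> verify_license), contraposes to O(¬verify_license -> ¬reboot_node); with O(¬verify_license) we get O(¬reboot_node).
With premise 5, O(¬reboot_node -> disarm_system), the K-axiom yields O(disarm_system).
The contrapositive of premise 9 (O(¬freeze_account -> ¬disarm_system)) is O(disarm_system -> freeze_account), and O(disarm_system) is already established, so O(freeze_account).
Premise 6, O(anonymize_directive -> ¬freeze_account), contraposes to O(freeze_account -> ¬anonymize_directive); with O(freeze_account) we get O(¬anonymize_directive).
So O(¬anonymize_directive) holds, i.e. anonymize_directive is forbidden. None of the other listed options is forbidden under the premises.

anonymize_directive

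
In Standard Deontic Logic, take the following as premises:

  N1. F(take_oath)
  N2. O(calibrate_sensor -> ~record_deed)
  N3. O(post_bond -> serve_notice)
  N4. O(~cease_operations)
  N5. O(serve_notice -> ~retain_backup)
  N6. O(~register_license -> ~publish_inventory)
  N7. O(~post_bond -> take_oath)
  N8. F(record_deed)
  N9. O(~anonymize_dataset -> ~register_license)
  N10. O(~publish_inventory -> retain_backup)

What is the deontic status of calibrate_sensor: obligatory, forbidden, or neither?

Neither

Premise 2 is O(calibrate_sensor -> ~record_deed); even if O(~record_deed) held, inferring O(calibrate_sensor) would be affirming the consequent — invalid.
No premise or chain of K-axiom applications forces O(calibrate_sensor), and none forces O(~calibrate_sensor). So calibrate_sensor is neither obligatory nor forbidden under these norms.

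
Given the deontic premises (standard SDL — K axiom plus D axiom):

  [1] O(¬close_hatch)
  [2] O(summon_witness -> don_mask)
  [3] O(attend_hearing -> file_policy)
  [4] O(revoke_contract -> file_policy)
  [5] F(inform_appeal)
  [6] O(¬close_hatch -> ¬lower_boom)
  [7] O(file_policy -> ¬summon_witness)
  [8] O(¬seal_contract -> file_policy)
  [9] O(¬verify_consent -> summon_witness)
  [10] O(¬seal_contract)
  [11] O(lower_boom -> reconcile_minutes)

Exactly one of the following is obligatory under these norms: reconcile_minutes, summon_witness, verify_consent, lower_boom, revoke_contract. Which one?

Premise 10 gives O(¬seal_contract).
Applying K to premise 8 (O(¬seal_contract -> file_policy)) and O(¬seal_contract) yields O(file_policy).
From O(file_policy) and premise 7, O(file_policy -> ¬summon_witness), we obtain O(¬summon_witness).
Premise 9 is O(¬verify_consent -> summon_witness); contrapositively O(¬summon_witness -> verify_consent). Since O(¬summon_witness) holds, K gives O(verify_consent).
So O(verify_consent) holds — verify_consent is obligatory. None of the other listed options is made obligatory by any chain of premises.

verify_consent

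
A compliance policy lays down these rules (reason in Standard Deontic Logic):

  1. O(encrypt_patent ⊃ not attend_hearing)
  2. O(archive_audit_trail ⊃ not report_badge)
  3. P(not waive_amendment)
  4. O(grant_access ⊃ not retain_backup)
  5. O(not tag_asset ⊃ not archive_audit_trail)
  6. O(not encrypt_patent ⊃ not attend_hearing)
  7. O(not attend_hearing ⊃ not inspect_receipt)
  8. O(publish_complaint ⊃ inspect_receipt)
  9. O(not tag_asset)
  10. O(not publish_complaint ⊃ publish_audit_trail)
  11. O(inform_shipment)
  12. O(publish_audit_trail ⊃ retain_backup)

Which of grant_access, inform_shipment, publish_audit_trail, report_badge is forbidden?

grant_access

By case analysis on encrypt_patent: premise 1 gives O(encrypt_patent ⊃ not attend_hearing) and premise 6 gives O(not encrypt_patent ⊃ not attend_hearing), so O(not attend_hearing) either way.
With premise 7, O(not attend_hearing ⊃ not inspect_receipt), the K-axiom yields O(not inspect_receipt).
Premise 8, O(publish_complaint ⊃ inspect_receipt), contraposes to O(not inspect_receipt ⊃ not publish_complaint); with O(not inspect_receipt) we get O(not publish_complaint).
Premise 10 is O(not publish_complaint ⊃ publish_audit_trail); since O(not publish_complaint), deontic closure gives O(publish_audit_trail).
With premise 12, O(publish_audit_trail ⊃ retain_backup), the K-axiom yields O(retain_backup).
Premise 4, O(grant_access ⊃ not retain_backup), contraposes to O(retain_backup ⊃ not grant_access); with O(retain_backup) we get O(not grant_access).
So O(not grant_access) holds, i.e. grant_access is forbidden. None of the other listed options is forbidden under the premises.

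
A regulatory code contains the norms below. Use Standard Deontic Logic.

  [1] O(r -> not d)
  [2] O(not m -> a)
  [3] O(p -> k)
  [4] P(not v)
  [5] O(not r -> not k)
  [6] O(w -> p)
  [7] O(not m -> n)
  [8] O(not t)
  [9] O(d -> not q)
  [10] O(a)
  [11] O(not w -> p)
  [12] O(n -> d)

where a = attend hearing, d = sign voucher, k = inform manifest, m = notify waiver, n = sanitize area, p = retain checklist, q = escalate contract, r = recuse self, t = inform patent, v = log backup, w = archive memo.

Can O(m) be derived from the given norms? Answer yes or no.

Yes

Premises 6 and 11 are O(w -> p) and O(not w -> p); every ideal world satisfies w or not w, so in either case p holds — hence O(p).
From O(p) and premise 3, O(p -> k), we obtain O(k).
Premise 5 is O(not r -> not k); contrapositively O(k -> r). Since O(k) holds, K gives O(r).
Applying K to premise 1 (O(r -> not d)) and O(r) yields O(not d).
Premise 12 is O(n -> d); contrapositively O(not d -> not n). Since O(not d) holds, K gives O(not n).
Premise 7 is O(not m -> n); contrapositively O(not n -> m). Since O(not n) holds, K gives O(m).
Premises 2, 4, 8, 9, 10 do not contribute to this derivation.
So O(m) follows.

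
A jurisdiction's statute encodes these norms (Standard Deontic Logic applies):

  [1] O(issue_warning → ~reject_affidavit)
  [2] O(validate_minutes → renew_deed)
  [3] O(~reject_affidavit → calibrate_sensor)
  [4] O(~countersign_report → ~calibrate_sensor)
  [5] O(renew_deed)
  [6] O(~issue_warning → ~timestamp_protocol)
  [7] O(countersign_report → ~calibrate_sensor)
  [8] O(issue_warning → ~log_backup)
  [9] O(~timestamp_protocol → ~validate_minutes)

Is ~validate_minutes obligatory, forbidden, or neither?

Obligatory

By case analysis on countersign_report: premise 7 gives O(countersign_report → ~calibrate_sensor) and premise 4 gives O(~countersign_report → ~calibrate_sensor), so O(~calibrate_sensor) either way.
Premise 3, O(~reject_affidavit → calibrate_sensor), contraposes to O(~calibrate_sensor → reject_affidavit); with O(~calibrate_sensor) we get O(reject_affidavit).
Premise 1 is O(issue_warning → ~reject_affidavit); contrapositively O(reject_affidavit → ~issue_warning). Since O(reject_affidavit) holds, K gives O(~issue_warning).
Premise 6 is O(~issue_warning → ~timestamp_protocol); since O(~issue_warning), deontic closure gives O(~timestamp_protocol).
Premise 9 is O(~timestamp_protocol → ~validate_minutes); since O(~timestamp_protocol), deontic closure gives O(~validate_minutes).
Premises 2, 5, 8 do not contribute to this derivation.
Hence ~validate_minutes is obligatory.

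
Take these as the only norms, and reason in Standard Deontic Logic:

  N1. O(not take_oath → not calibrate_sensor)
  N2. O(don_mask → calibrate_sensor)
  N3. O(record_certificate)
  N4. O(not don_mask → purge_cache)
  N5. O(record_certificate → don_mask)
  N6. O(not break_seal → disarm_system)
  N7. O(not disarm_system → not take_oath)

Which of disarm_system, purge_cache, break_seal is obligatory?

From premise 3 we have O(record_certificate).
From O(record_certificate) and premise 5, O(record_certificate → don_mask), we obtain O(don_mask).
Premise 2 is O(don_mask → calibrate_sensor); since O(don_mask), deontic closure gives O(calibrate_sensor).
Premise 1, O(not take_oath → not calibrate_sensor), contraposes to O(calibrate_sensor → take_oath); with O(calibrate_sensor) we get O(take_oath).
Premise 7 is O(not disarm_system → not take_oath); contrapositively O(take_oath → disarm_system). Since O(take_oath) holds, K gives O(disarm_system).
So O(disarm_system) holds — disarm_system is obligatory. None of the other listed options is made obligatory by any chain of premises.

disarm_system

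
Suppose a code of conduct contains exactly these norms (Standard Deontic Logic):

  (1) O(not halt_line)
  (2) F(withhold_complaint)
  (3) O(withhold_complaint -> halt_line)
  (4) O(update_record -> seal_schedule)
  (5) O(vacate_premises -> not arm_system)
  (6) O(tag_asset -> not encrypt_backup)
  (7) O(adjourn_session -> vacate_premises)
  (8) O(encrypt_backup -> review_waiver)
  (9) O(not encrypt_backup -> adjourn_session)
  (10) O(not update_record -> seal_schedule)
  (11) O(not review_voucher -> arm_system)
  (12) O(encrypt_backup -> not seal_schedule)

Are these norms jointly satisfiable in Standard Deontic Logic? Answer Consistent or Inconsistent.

Consistent

Premise 3 is O(withhold_complaint -> halt_line), but O(withhold_complaint) is not derivable from the premises, so it does not yield O(halt_line).
So O(halt_line) is not derivable, and the apparent clash with O(not halt_line) does not arise.
A world satisfying every obligation exists (e.g. adjourn_session=true, arm_system=false, encrypt_backup=false, halt_line=false, review_voucher=true, review_waiver=false, seal_schedule=true, tag_asset=false, update_record=false, vacate_premises=true, withhold_complaint=false); no atom is both obligatory and forbidden, so the set is consistent.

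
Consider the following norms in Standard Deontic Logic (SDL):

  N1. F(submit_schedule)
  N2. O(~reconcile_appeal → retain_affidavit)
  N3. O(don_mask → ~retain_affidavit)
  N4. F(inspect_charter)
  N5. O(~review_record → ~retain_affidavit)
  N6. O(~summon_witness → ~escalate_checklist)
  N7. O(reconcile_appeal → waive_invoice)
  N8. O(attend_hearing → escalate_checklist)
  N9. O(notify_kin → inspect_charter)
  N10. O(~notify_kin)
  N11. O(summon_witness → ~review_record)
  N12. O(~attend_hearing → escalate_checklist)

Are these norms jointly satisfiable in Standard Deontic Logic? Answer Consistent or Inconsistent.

Premise 9 is O(notify_kin → inspect_charter), but O(notify_kin) is not derivable from the premises, so it does not yield O(inspect_charter).
So O(inspect_charter) is not derivable, and the apparent clash with O(~inspect_charter) does not arise.
A world satisfying every obligation exists (e.g. attend_hearing=false, don_mask=false, escalate_checklist=true, inspect_charter=false, notify_kin=false, reconcile_appeal=true, retain_affidavit=false, review_record=false, submit_schedule=false, summon_witness=true, waive_invoice=true); no atom is both obligatory and forbidden, so the set is consistent.

Consistent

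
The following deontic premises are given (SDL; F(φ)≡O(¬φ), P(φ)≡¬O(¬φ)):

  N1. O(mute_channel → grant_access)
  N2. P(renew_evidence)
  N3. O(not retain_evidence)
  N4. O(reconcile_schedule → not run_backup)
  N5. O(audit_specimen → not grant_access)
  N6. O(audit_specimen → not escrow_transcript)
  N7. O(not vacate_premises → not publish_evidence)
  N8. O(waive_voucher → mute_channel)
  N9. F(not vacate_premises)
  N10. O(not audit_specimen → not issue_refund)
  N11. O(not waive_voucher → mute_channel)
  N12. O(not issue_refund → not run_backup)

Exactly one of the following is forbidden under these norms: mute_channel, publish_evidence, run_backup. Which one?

run_backup

By case analysis on waive_voucher: premise 8 gives O(waive_voucher → mute_channel) and premise 11 gives O(not waive_voucher → mute_channel), so O(mute_channel) either way.
With premise 1, O(mute_channel → grant_access), the K-axiom yields O(grant_access).
The contrapositive of premise 5 (O(audit_specimen → not grant_access)) is O(grant_access → not audit_specimen), and O(grant_access) is already established, so O(not audit_specimen).
Applying K to premise 10 (O(not audit_specimen → not issue_refund)) and O(not audit_specimen) yields O(not issue_refund).
Premise 12 is O(not issue_refund → not run_backup); since O(not issue_refund), deontic closure gives O(not run_backup).
So O(not run_backup) holds, i.e. run_backup is forbidden. None of the other listed options is forbidden under the premises.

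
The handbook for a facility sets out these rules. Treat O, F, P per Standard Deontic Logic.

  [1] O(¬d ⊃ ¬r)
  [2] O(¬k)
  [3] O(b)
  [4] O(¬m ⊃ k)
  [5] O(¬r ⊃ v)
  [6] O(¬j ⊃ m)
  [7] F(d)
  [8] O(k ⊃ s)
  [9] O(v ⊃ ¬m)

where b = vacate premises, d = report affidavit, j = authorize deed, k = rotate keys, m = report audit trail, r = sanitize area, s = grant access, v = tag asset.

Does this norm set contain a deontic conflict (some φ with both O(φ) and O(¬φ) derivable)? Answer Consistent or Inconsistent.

Inconsistent

Premise 2 gives O(¬k).
Premise 4, O(¬m ⊃ k), contraposes to O(¬k ⊃ m); with O(¬k) we get O(m).
Premise 9, O(v ⊃ ¬m), contraposes to O(m ⊃ ¬v); with O(m) we get O(¬v).
The contrapositive of premise 5 (O(¬r ⊃ v)) is O(¬v ⊃ r), and O(¬v) is already established, so O(r).
Premise 1, O(¬d ⊃ ¬r), contraposes to O(r ⊃ d); with O(r) we get O(d).
However, F(d) at premise 7 amounts to O(¬d).
We now have both O(d) and O(¬d) — d is simultaneously obligatory and forbidden, violating the D-axiom.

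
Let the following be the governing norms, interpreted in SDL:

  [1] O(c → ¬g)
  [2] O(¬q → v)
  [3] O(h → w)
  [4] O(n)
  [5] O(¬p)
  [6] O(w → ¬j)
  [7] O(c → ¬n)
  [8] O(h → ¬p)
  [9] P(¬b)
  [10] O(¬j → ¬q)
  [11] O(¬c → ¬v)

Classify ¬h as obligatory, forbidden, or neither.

Premise 4 states O(n) outright.
The contrapositive of premise 7 (O(c → ¬n)) is O(n → ¬c), and O(n) is already established, so O(¬c).
From O(¬c) and premise 11, O(¬c → ¬v), we obtain O(¬v).
The contrapositive of premise 2 (O(¬q → v)) is O(¬v → q), and O(¬v) is already established, so O(q).
The contrapositive of premise 10 (O(¬j → ¬q)) is O(q → j), and O(q) is already established, so O(j).
The contrapositive of premise 6 (O(w → ¬j)) is O(j → ¬w), and O(j) is already established, so O(¬w).
Premise 3, O(h → w), contraposes to O(¬w → ¬h); with O(¬w) we get O(¬h).
Premises 1, 5, 8, 9 do not contribute to this derivation.
Hence ¬h is obligatory.

Obligatory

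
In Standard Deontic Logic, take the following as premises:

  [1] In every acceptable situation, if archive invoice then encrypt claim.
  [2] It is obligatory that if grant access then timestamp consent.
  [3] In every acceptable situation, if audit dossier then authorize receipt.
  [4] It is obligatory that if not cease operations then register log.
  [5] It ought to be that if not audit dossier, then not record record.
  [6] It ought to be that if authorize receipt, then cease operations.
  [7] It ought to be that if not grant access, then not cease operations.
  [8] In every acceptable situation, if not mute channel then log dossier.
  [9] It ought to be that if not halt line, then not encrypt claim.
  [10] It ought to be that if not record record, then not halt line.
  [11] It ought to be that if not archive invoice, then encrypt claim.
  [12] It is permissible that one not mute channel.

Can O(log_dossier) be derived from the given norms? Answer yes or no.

Premise 8 is O(¬mute_channel → log_dossier), but O(¬mute_channel) is not derivable from the premises (the permission P(¬mute_channel) asserts only ¬O(mute_channel), not O(¬mute_channel)), so it does not yield O(log_dossier).
No other premise forces O(log_dossier). An ideal world satisfying every premise can still have log_dossier false, so O(log_dossier) is not derivable.

No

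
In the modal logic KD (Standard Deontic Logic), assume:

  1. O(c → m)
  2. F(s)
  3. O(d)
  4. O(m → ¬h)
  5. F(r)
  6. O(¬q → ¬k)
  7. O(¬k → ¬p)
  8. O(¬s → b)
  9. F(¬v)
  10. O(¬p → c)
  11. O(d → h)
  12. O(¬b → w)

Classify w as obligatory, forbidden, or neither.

Neither

Premise 12 is O(¬b → w), but O(¬b) is not derivable from the premises, so it does not yield O(w).
No premise or chain of K-axiom applications forces O(w), and none forces O(¬w). So w is neither obligatory nor forbidden under these norms.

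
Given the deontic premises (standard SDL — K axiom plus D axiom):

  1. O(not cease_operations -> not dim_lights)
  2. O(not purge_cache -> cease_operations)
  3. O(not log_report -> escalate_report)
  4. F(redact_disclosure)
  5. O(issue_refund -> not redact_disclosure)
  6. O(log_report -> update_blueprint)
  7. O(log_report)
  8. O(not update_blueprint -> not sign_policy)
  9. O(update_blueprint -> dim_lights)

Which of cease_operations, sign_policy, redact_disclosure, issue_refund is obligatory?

From premise 7 we have O(log_report).
Applying K to premise 6 (O(log_report -> update_blueprint)) and O(log_report) yields O(update_blueprint).
With premise 9, O(update_blueprint -> dim_lights), the K-axiom yields O(dim_lights).
Premise 1, O(not cease_operations -> not dim_lights), contraposes to O(dim_lights -> cease_operations); with O(dim_lights) we get O(cease_operations).
So O(cease_operations) holds — cease_operations is obligatory. None of the other listed options is made obligatory by any chain of premises.

cease_operations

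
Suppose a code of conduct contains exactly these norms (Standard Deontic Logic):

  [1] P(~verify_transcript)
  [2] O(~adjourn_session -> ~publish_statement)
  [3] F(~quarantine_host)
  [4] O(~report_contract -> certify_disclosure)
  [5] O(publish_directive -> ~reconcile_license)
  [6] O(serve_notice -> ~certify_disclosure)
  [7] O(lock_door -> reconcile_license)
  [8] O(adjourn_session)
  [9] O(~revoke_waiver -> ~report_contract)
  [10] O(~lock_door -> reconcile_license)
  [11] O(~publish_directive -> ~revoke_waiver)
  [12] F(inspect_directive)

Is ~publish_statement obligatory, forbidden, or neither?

Neither

Premise 2 is O(~adjourn_session -> ~publish_statement), but O(~adjourn_session) is not derivable from the premises, so it does not yield O(~publish_statement).
No premise or chain of K-axiom applications forces O(~publish_statement), and none forces O(publish_statement). So ~publish_statement is neither obligatory nor forbidden under these norms.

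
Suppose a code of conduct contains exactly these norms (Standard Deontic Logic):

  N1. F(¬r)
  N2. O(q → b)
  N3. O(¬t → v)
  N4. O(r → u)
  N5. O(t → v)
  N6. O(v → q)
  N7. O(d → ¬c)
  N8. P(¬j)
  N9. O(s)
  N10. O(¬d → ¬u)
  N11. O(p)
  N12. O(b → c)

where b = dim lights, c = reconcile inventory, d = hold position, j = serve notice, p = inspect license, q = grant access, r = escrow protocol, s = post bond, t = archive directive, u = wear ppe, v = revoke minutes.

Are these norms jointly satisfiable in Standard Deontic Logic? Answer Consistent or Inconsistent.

Premises 5 and 3 are O(t → v) and O(¬t → v); every ideal world satisfies t or ¬t, so in either case v holds — hence O(v).
Applying K to premise 6 (O(v → q)) and O(v) yields O(q).
From O(q) and premise 2, O(q → b), we obtain O(b).
With premise 12, O(b → c), the K-axiom yields O(c).
Premise 7 is O(d → ¬c); contrapositively O(c → ¬d). Since O(c) holds, K gives O(¬d).
Premise 10 is O(¬d → ¬u); since O(¬d), deontic closure gives O(¬u).
The contrapositive of premise 4 (O(r → u)) is O(¬u → ¬r), and O(¬u) is already established, so O(¬r).
However, F(¬r) at premise 1 amounts to O(r).
We now have both O(¬r) and O(r) — r is simultaneously obligatory and forbidden, violating the D-axiom.

Inconsistent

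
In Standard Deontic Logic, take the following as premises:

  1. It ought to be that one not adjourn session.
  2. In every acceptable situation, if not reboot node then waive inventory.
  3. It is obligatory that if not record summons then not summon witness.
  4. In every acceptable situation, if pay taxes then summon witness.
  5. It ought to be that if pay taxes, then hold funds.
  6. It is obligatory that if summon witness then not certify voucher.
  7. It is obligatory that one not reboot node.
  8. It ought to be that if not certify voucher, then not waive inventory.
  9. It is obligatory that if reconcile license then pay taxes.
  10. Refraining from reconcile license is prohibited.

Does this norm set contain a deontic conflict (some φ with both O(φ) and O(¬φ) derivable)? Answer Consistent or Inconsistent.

Inconsistent

Premise 7 states O(¬reboot_node) outright.
With premise 2, O(¬reboot_node → waive_inventory), the K-axiom yields O(waive_inventory).
Premise 8 is O(¬certify_voucher → ¬waive_inventory); contrapositively O(waive_inventory → certify_voucher). Since O(waive_inventory) holds, K gives O(certify_voucher).
Premise 6, O(summon_witness → ¬certify_voucher), contraposes to O(certify_voucher → ¬summon_witness); with O(certify_voucher) we get O(¬summon_witness).
The contrapositive of premise 4 (O(pay_taxes → summon_witness)) is O(¬summon_witness → ¬pay_taxes), and O(¬summon_witness) is already established, so O(¬pay_taxes).
Premise 9, O(reconcile_license → pay_taxes), contraposes to O(¬pay_taxes → ¬reconcile_license); with O(¬pay_taxes) we get O(¬reconcile_license).
However, F(¬reconcile_license) at premise 10 amounts to O(reconcile_license).
We now have both O(¬reconcile_license) and O(reconcile_license) — reconcile_license is simultaneously obligatory and forbidden, violating the D-axiom.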